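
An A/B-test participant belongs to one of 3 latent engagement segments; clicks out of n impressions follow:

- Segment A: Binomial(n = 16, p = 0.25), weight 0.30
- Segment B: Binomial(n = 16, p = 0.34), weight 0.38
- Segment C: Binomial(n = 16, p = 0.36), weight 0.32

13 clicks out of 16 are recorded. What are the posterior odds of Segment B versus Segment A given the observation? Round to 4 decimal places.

Since P(k|x) ∝ π_k f_k(x), the posterior odds are π_i f_i(x) / (π_j f_j(x)).
Evaluate each component's likelihood at the observed value:
  p_A = C(16,13)·0.25^13·0.75^3 = 560·1.49012e-08·0.421875 = 3.5204e-06
  p_B = C(16,13)·0.34^13·0.66^3 = 560·8.11383e-07·0.287496 = 0.000130631
  p_C = C(16,13)·0.36^13·0.64^3 = 560·1.70582e-06·0.262144 = 0.000250415
Posterior odds = (π_B·p_B) / (π_A·p_A) = (0.38·0.000130631) / (0.30·3.5204e-06) = 4.96397e-05 / 1.05612e-06 ≈ 47.0020

47.0020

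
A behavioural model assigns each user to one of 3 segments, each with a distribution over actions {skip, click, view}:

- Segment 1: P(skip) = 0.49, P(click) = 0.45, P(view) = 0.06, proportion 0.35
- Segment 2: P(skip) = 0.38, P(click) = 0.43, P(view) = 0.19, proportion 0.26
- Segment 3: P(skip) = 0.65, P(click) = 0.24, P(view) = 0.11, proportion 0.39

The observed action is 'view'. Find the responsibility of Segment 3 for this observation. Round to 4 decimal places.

By Bayes' theorem, P(k | x) = w_k f_k(x) / Σ_j w_j f_j(x).
Component likelihoods at x = 'view':
  p_1 = P(view | comp) = 0.06
  p_2 = P(view | comp) = 0.19
  p_3 = P(view | comp) = 0.11
Unnormalised posteriors:
  w_1·p_1 = 0.35 × 0.06 = 0.021
  w_2·p_2 = 0.26 × 0.19 = 0.0494
  w_3·p_3 = 0.39 × 0.11 = 0.0429
Sum: 0.021 + 0.0494 + 0.0429 = 0.1133
P(Segment 3 | 'view') ≈ 0.3786

0.3786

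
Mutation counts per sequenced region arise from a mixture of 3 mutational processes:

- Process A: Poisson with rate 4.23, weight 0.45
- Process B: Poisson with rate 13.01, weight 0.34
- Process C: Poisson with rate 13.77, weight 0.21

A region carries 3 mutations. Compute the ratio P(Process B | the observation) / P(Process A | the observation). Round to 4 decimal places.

0.0034

Since P(k|x) ∝ P(Z=k) f_k(x), the posterior odds are P(Z=i) f_i(x) / (P(Z=j) f_j(x)).
Poisson probabilities:
  f_A = 0.183571
  f_B = 0.000821314
  f_C = 0.000455424
Odds = (0.34/0.45) × (0.000821314/0.183571) = 0.755556 × 0.0044741 ≈ 0.0034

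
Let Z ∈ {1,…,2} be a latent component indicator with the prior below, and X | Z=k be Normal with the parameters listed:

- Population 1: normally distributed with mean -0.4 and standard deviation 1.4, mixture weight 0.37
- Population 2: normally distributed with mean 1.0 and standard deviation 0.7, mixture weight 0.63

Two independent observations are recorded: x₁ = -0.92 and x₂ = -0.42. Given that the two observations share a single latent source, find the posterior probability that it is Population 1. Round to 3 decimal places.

Posterior ∝ prior × likelihood, so P(k | x) ∝ π_k f_k(x); normalise over all components.
Since both observations come from the same component, the likelihood for component k is f_k(x₁)·f_k(x₂).
  f_1 = [(1/(1.4·√(2π)))·exp(−(-0.92−-0.4)²/(2·1.4²)) = 0.284959·exp(-0.06898) = 0.265965] × [0.28493] = 0.0757813
  f_2 = [(1/(0.7·√(2π)))·exp(−(-0.92−1.0)²/(2·0.7²)) = 0.569918·exp(-3.76163) = 0.0132482] × [0.0728164] = 0.000964683
Unnormalised posteriors:
  π_1·f_1 = 0.37 × 0.0757813 = 0.0280391
  π_2·f_2 = 0.63 × 0.000964683 = 0.00060775
Evidence: 0.0280391 + 0.00060775 = 0.0286468
P(Population 1 | x₁, x₂) ≈ 0.979

0.979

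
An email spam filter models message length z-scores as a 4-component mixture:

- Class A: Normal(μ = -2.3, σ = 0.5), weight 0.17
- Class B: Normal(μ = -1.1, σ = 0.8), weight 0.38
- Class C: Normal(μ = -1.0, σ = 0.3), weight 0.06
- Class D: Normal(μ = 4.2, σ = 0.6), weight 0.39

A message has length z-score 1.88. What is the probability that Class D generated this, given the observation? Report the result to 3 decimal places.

0.444

The responsibility of component k is π_k f_k(x) divided by Σ_j π_j f_j(x).
Normal densities:
  p_A = (1/(0.5·√(2π)))·exp(−(1.88−-2.3)²/(2·0.5²)) = 0.797885·exp(-34.94480) = 5.31626e-16
  p_B = (1/(0.8·√(2π)))·exp(−(1.88−-1.1)²/(2·0.8²)) = 0.498678·exp(-6.93781) = 0.000483912
  p_C = (1/(0.3·√(2π)))·exp(−(1.88−-1.0)²/(2·0.3²)) = 1.329808·exp(-46.08000) = 1.2927e-20
  p_D = (1/(0.6·√(2π)))·exp(−(1.88−4.2)²/(2·0.6²)) = 0.664904·exp(-7.47556) = 0.000376848
Multiply by the mixture weights:
  π_A·p_A = 0.17 × 5.31626e-16 = 9.03764e-17
  π_B·p_B = 0.38 × 0.000483912 = 0.000183887
  π_C·p_C = 0.06 × 1.2927e-20 = 7.75622e-22
  π_D·p_D = 0.39 × 0.000376848 = 0.000146971
Normaliser: 9.03764e-17 + 0.000183887 + 7.75622e-22 + 0.000146971 = 0.000330857
So the posterior for Class D is 0.000146971 / 0.000330857 ≈ 0.444.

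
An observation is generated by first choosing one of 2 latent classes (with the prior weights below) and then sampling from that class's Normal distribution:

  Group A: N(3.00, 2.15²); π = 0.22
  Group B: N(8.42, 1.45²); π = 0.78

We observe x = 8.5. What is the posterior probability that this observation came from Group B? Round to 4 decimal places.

0.9928

Posterior ∝ prior × likelihood, so P(k | x) ∝ π_k f_k(x); normalise over all components.
Normal densities:
  L_A = (1/(2.15·√(2π)))·exp(−(8.5−3.00)²/(2·2.15²)) = 0.185555·exp(-3.27204) = 0.0070379
  L_B = (1/(1.45·√(2π)))·exp(−(8.5−8.42)²/(2·1.45²)) = 0.275133·exp(-0.00152) = 0.274714
Unnormalised posteriors:
  π_A·L_A = 0.22 × 0.0070379 = 0.00154834
  π_B·L_B = 0.78 × 0.274714 = 0.214277
Sum: 0.00154834 + 0.214277 = 0.215825
P(Group B | x) ≈ 0.9928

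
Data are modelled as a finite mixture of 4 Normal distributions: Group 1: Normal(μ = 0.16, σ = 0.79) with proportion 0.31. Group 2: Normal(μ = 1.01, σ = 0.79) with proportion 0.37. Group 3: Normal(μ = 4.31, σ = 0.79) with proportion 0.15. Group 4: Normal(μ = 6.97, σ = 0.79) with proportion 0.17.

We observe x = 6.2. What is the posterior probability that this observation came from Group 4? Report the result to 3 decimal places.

The responsibility of component k is π_k f_k(x) divided by Σ_j π_j f_j(x).
Normal densities:
  p_1 = (1/(0.79·√(2π)))·exp(−(6.2−0.16)²/(2·0.79²)) = 0.504990·exp(-29.22737) = 1.02329e-13
  p_2 = (1/(0.79·√(2π)))·exp(−(6.2−1.01)²/(2·0.79²)) = 0.504990·exp(-21.57996) = 2.14401e-10
  p_3 = (1/(0.79·√(2π)))·exp(−(6.2−4.31)²/(2·0.79²)) = 0.504990·exp(-2.86180) = 0.0288681
  p_4 = (1/(0.79·√(2π)))·exp(−(6.2−6.97)²/(2·0.79²)) = 0.504990·exp(-0.47500) = 0.314045
Multiply by the mixture weights:
  π_1·p_1 = 0.31 × 1.02329e-13 = 3.1722e-14
  π_2·p_2 = 0.37 × 2.14401e-10 = 7.93285e-11
  π_3·p_3 = 0.15 × 0.0288681 = 0.00433022
  π_4·p_4 = 0.17 × 0.314045 = 0.0533876
Denominator: 3.1722e-14 + 7.93285e-11 + 0.00433022 + 0.0533876 = 0.0577178
Responsibility of Group 4: 0.0533876 / 0.0577178 ≈ 0.925

0.925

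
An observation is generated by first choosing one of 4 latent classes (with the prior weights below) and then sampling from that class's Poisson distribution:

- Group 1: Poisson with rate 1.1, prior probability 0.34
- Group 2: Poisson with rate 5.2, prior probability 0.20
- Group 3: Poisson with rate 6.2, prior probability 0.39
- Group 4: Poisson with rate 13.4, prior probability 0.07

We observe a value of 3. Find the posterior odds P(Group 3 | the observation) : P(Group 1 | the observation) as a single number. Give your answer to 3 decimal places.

The posterior odds equal the prior odds times the likelihood ratio: (P(Z=i)/P(Z=j))·(f_i(x)/f_j(x)).
Evaluate each component's likelihood at the observed value:
  p_1 = e^(−1.1)·1.1^3/3! = 0.0738419
  p_2 = e^(−5.2)·5.2^3/3! = 0.129279
  p_3 = e^(−6.2)·6.2^3/3! = 0.0806117
  p_4 = e^(−13.4)·13.4^3/3! = 0.000607599
0.0314386 / 0.0251062 ≈ 1.252

1.252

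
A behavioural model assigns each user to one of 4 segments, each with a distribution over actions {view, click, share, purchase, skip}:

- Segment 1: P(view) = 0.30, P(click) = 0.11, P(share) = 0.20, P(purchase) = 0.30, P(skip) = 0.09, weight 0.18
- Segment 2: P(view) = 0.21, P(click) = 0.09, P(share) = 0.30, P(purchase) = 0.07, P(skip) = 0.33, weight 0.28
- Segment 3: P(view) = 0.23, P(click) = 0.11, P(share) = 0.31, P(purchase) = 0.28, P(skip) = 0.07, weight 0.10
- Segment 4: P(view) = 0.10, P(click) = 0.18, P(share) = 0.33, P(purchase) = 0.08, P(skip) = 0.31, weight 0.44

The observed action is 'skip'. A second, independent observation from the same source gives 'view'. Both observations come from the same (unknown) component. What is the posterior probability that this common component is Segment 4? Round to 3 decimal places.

0.345

Posterior ∝ prior × likelihood, so P(k | x) ∝ π_k f_k(x); normalise over all components.
Since both observations come from the same component, the likelihood for component k is f_k(x₁)·f_k(x₂).
  L_1 = [0.09] × [0.3] = 0.027
  L_2 = [0.33] × [0.21] = 0.0693
  L_3 = [0.07] × [0.23] = 0.0161
  L_4 = [0.31] × [0.1] = 0.031
Unnormalised posteriors:
  π_1·L_1 = 0.18 × 0.027 = 0.00486
  π_2·L_2 = 0.28 × 0.0693 = 0.019404
  π_3·L_3 = 0.10 × 0.0161 = 0.00161
  π_4·L_4 = 0.44 × 0.031 = 0.01364
Denominator: 0.00486 + 0.019404 + 0.00161 + 0.01364 = 0.039514
P(Segment 4 | x) = 0.01364 / 0.039514 ≈ 0.345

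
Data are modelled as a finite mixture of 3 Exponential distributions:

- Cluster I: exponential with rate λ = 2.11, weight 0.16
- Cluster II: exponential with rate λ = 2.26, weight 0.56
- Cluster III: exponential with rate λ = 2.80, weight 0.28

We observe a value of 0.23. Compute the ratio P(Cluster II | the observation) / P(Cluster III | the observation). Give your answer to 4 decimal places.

1.8278

The posterior odds equal the prior odds times the likelihood ratio: (π_i/π_j)·(f_i(x)/f_j(x)).
Evaluate each component's likelihood at the observed value:
  f_I = 2.11·e^(−2.11·0.23) = 2.11·e^(−0.4853) = 1.29873
  f_II = 2.26·e^(−2.26·0.23) = 2.26·e^(−0.5198) = 1.34389
  f_III = 2.80·e^(−2.80·0.23) = 2.80·e^(−0.6440) = 1.47052
Posterior odds = (π_II·f_II) / (π_III·f_III) = (0.56·1.34389) / (0.28·1.47052) = 0.752576 / 0.411747 ≈ 1.8278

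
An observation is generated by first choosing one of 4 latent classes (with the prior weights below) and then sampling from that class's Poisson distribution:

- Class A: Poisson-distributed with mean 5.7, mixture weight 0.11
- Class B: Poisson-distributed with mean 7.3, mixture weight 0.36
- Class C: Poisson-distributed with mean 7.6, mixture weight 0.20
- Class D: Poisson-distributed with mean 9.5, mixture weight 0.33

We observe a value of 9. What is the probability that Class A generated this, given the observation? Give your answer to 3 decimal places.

Apply Bayes' rule: the posterior for each component is proportional to its prior times its likelihood at x.
Evaluate each component's likelihood at the observed value:
  f_A = 0.0585642
  f_B = 0.109596
  f_C = 0.11666
  f_D = 0.130003
Weight by the priors:
  π_A·f_A = 0.11 × 0.0585642 = 0.00644206
  π_B·f_B = 0.36 × 0.109596 = 0.0394544
  π_C·f_C = 0.20 × 0.11666 = 0.023332
  π_D·f_D = 0.33 × 0.130003 = 0.0429008
Denominator: 0.00644206 + 0.0394544 + 0.023332 + 0.0429008 = 0.112129
Responsibility of Class A: 0.00644206 / 0.112129 ≈ 0.057

0.057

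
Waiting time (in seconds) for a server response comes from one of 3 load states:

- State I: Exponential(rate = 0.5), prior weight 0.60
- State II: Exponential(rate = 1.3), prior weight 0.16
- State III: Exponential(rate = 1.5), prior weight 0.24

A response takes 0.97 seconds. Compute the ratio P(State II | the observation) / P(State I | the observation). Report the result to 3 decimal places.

0.319

Since P(k|x) ∝ π_k f_k(x), the posterior odds are π_i f_i(x) / (π_j f_j(x)).
Evaluate each component's likelihood at the observed value:
  p_I = 0.5·e^(−0.5·0.97) = 0.5·e^(−0.4850) = 0.307849
  p_II = 1.3·e^(−1.3·0.97) = 1.3·e^(−1.2610) = 0.368382
  p_III = 1.5·e^(−1.5·0.97) = 1.5·e^(−1.4550) = 0.350101
0.0589411 / 0.184709 ≈ 0.319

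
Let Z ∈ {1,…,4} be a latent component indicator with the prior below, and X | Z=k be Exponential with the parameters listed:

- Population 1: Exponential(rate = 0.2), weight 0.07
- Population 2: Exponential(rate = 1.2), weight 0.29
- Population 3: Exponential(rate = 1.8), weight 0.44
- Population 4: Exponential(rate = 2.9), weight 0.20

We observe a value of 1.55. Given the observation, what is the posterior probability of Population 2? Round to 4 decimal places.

P(component k | x) = π_k·f_k(x) / marginal(x), where marginal(x) = Σ_j π_j·f_j(x).
Exponential densities:
  p_1 = 0.146689
  p_2 = 0.186807
  p_3 = 0.110558
  p_4 = 0.0323776
Prior × likelihood for each component:
  π_1·p_1 = 0.07 × 0.146689 = 0.0102683
  π_2·p_2 = 0.29 × 0.186807 = 0.0541741
  π_3·p_3 = 0.44 × 0.110558 = 0.0486456
  π_4·p_4 = 0.20 × 0.0323776 = 0.00647551
Sum: 0.0102683 + 0.0541741 + 0.0486456 + 0.00647551 = 0.119563
P(Population 2 | x) = 0.0541741 / 0.119563 ≈ 0.4531

0.4531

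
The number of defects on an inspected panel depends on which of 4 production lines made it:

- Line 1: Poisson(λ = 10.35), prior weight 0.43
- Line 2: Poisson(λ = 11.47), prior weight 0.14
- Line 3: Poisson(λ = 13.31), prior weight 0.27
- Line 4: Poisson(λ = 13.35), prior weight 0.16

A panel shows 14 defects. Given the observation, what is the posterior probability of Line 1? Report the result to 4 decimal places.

Apply Bayes' rule: the posterior for each component is proportional to its prior times its likelihood at x.
Evaluate each component's likelihood at the observed value:
  f_1 = e^(−10.35)·10.35^14/14! = 0.059403
  f_2 = e^(−11.47)·11.47^14/14! = 0.0816811
  f_3 = e^(−13.31)·13.31^14/14! = 0.104142
  f_4 = e^(−13.35)·13.35^14/14! = 0.104351
Unnormalised posteriors:
  π_1·f_1 = 0.43 × 0.059403 = 0.0255433
  π_2·f_2 = 0.14 × 0.0816811 = 0.0114354
  π_3·f_3 = 0.27 × 0.104142 = 0.0281183
  π_4·f_4 = 0.16 × 0.104351 = 0.0166962
Denominator: 0.0255433 + 0.0114354 + 0.0281183 + 0.0166962 = 0.0817932
P(Line 1 | 14 defects) ≈ 0.3123

0.3123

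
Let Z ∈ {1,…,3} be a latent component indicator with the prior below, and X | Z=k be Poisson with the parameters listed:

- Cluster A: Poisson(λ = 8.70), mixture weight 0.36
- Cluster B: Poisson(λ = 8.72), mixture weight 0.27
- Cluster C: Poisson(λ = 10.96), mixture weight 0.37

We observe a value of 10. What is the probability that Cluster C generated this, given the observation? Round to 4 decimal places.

P(component k | x) = π_k·f_k(x) / marginal(x), where marginal(x) = Σ_j π_j·f_j(x).
Evaluate each component's likelihood at the observed value:
  L_A = 0.114043
  L_B = 0.114381
  L_C = 0.119805
Weight by the priors:
  π_A·L_A = 0.36 × 0.114043 = 0.0410554
  π_B·L_B = 0.27 × 0.114381 = 0.0308829
  π_C·L_C = 0.37 × 0.119805 = 0.0443279
Evidence: 0.0410554 + 0.0308829 + 0.0443279 = 0.116266
P(Cluster C | 10) = 0.0443279 / 0.116266 ≈ 0.3813

0.3813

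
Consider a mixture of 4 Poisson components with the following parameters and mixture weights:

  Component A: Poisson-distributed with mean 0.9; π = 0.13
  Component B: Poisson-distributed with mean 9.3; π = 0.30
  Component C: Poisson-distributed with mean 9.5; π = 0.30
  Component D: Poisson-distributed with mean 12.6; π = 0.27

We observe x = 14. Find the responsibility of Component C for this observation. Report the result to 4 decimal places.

Apply Bayes' rule: the posterior for each component is proportional to its prior times its likelihood at x.
Evaluate each component's likelihood at the observed value:
  p_A = e^(−0.9)·0.9^14/14! = 1.0669e-12
  p_B = e^(−9.3)·9.3^14/14! = 0.0379677
  p_C = e^(−9.5)·9.5^14/14! = 0.0418721
  p_D = e^(−12.6)·12.6^14/14! = 0.0983261
Weight by the priors:
  π_A·p_A = 0.13 × 1.0669e-12 = 1.38696e-13
  π_B·p_B = 0.30 × 0.0379677 = 0.0113903
  π_C·p_C = 0.30 × 0.0418721 = 0.0125616
  π_D·p_D = 0.27 × 0.0983261 = 0.026548
Denominator: 1.38696e-13 + 0.0113903 + 0.0125616 + 0.026548 = 0.0505
Responsibility of Component C: 0.0125616 / 0.0505 ≈ 0.2487

0.2487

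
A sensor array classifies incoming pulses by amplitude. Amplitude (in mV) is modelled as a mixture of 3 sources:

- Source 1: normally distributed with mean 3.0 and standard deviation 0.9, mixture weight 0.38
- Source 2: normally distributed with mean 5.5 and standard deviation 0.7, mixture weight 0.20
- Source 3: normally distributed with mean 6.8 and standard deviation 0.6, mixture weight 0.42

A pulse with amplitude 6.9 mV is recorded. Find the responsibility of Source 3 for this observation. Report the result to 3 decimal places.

Apply Bayes' rule: the posterior for each component is proportional to its prior times its likelihood at x.
Component likelihoods at x = 6.9 mV:
  p_1 = (1/(0.9·√(2π)))·exp(−(6.9−3.0)²/(2·0.9²)) = 0.443269·exp(-9.38889) = 3.70787e-05
  p_2 = (1/(0.7·√(2π)))·exp(−(6.9−5.5)²/(2·0.7²)) = 0.569918·exp(-2.00000) = 0.07713
  p_3 = (1/(0.6·√(2π)))·exp(−(6.9−6.8)²/(2·0.6²)) = 0.664904·exp(-0.01389) = 0.655733
Weight by the priors:
  π_1·p_1 = 0.38 × 3.70787e-05 = 1.40899e-05
  π_2·p_2 = 0.20 × 0.07713 = 0.015426
  π_3·p_3 = 0.42 × 0.655733 = 0.275408
Marginal: 1.40899e-05 + 0.015426 + 0.275408 = 0.290848
P(Source 3 | 6.9 mV) ≈ 0.947

0.947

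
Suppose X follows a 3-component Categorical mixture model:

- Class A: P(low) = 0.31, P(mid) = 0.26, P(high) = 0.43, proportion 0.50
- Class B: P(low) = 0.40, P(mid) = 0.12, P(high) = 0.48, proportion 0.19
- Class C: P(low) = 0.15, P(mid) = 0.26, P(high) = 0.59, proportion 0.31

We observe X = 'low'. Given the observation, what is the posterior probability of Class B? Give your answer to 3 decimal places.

Apply Bayes' rule: the posterior for each component is proportional to its prior times its likelihood at x.
Component likelihoods at x = 'low':
  L_A = 0.31
  L_B = 0.4
  L_C = 0.15
Weight by the priors:
  π_A·L_A = 0.50 × 0.31 = 0.155
  π_B·L_B = 0.19 × 0.4 = 0.076
  π_C·L_C = 0.31 × 0.15 = 0.0465
Normaliser: 0.155 + 0.076 + 0.0465 = 0.2775
So the posterior for Class B is 0.076 / 0.2775 ≈ 0.274.

0.274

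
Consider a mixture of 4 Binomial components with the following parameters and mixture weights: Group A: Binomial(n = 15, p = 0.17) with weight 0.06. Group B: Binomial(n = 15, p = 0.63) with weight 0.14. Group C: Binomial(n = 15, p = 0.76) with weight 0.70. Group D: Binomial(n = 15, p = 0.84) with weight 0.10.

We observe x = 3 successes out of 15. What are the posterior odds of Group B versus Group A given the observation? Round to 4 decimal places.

Only the two components matter; the odds are (P(Z=i) f_i(x)) / (P(Z=j) f_j(x)).
Binomial probabilities:
  p_A = C(15,3)·0.17^3·0.83^12 = 455·0.004913·0.10689 = 0.238944
  p_B = C(15,3)·0.63^3·0.37^12 = 455·0.250047·6.58295e-06 = 0.000748952
  p_C = C(15,3)·0.76^3·0.24^12 = 455·0.438976·3.65203e-08 = 7.29436e-06
  p_D = C(15,3)·0.84^3·0.16^12 = 455·0.592704·2.81475e-10 = 7.59083e-08
Posterior odds = (P(Z=B)·p_B) / (P(Z=A)·p_A) = (0.14·0.000748952) / (0.06·0.238944) = 0.000104853 / 0.0143366 ≈ 0.0073

0.0073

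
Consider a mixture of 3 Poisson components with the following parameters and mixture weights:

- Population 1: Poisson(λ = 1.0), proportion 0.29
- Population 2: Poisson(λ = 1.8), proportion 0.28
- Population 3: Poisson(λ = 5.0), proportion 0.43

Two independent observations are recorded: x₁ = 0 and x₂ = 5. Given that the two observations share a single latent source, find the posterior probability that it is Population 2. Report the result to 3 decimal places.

Apply Bayes' rule: the posterior for each component is proportional to its prior times its likelihood at x.
Since both observations come from the same component, the likelihood for component k is f_k(x₁)·f_k(x₂).
  f_1 = [e^(−1.0)·1.0^0/0! = 0.367879] × [0.00306566] = 0.00112779
  f_2 = [e^(−1.8)·1.8^0/0! = 0.165299] × [0.0260286] = 0.0043025
  f_3 = [e^(−5.0)·5.0^0/0! = 0.00673795] × [0.175467] = 0.00118229
Prior × likelihood for each component:
  w_1·f_1 = 0.29 × 0.00112779 = 0.00032706
  w_2·f_2 = 0.28 × 0.0043025 = 0.0012047
  w_3·f_3 = 0.43 × 0.00118229 = 0.000508385
Evidence: 0.00032706 + 0.0012047 + 0.000508385 = 0.00204015
Responsibility of Population 2: 0.0012047 / 0.00204015 ≈ 0.590

0.590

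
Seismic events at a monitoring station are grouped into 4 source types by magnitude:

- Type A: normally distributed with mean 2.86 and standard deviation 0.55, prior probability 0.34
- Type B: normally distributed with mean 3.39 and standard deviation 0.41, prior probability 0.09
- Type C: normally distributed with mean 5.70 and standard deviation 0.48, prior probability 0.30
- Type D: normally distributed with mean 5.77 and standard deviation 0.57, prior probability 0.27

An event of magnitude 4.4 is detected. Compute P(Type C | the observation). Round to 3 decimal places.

By Bayes' theorem, P(k | x) = P(Z=k) f_k(x) / Σ_j P(Z=j) f_j(x).
Normal densities:
  f_A = 0.0143917
  f_B = 0.0468153
  f_C = 0.0212265
  f_D = 0.0389589
Unnormalised posteriors:
  P(Z=A)·f_A = 0.34 × 0.0143917 = 0.00489319
  P(Z=B)·f_B = 0.09 × 0.0468153 = 0.00421337
  P(Z=C)·f_C = 0.30 × 0.0212265 = 0.00636796
  P(Z=D)·f_D = 0.27 × 0.0389589 = 0.0105189
Denominator: 0.00489319 + 0.00421337 + 0.00636796 + 0.0105189 = 0.0259934
P(Type C | x) = 0.00636796 / 0.0259934 ≈ 0.245

0.245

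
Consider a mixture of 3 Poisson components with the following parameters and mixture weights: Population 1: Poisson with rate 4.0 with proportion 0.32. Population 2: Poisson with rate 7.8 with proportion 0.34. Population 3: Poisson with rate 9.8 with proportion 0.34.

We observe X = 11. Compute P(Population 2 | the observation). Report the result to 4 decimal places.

0.3712

By Bayes' theorem, P(k | x) = π_k f_k(x) / Σ_j π_j f_j(x).
Poisson probabilities:
  L_1 = e^(−4.0)·4.0^11/11! = 0.00192454
  L_2 = e^(−7.8)·7.8^11/11! = 0.0667403
  L_3 = e^(−9.8)·9.8^11/11! = 0.111236
Prior × likelihood for each component:
  π_1·L_1 = 0.32 × 0.00192454 = 0.000615852
  π_2·L_2 = 0.34 × 0.0667403 = 0.0226917
  π_3·L_3 = 0.34 × 0.111236 = 0.0378202
Normaliser: 0.000615852 + 0.0226917 + 0.0378202 = 0.0611278
P(Population 2 | data) ≈ 0.3712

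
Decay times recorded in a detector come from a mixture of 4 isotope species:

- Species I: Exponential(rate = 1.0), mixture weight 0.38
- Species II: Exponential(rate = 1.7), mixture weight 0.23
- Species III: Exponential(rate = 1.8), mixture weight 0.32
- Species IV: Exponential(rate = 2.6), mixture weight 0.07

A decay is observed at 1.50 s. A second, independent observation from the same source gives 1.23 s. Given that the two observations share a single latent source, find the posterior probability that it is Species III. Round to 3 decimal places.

Apply Bayes' rule: the posterior for each component is proportional to its prior times its likelihood at x.
Since both observations come from the same component, the likelihood for component k is f_k(x₁)·f_k(x₂).
  L_I = [1.0·e^(−1.0·1.50) = 1.0·e^(−1.5000) = 0.22313] × [0.292293] = 0.0652193
  L_II = [1.7·e^(−1.7·1.50) = 1.7·e^(−2.5500) = 0.132739] × [0.210058] = 0.0278828
  L_III = [1.8·e^(−1.8·1.50) = 1.8·e^(−2.7000) = 0.12097] × [0.196673] = 0.0237915
  L_IV = [2.6·e^(−2.6·1.50) = 2.6·e^(−3.9000) = 0.052629] × [0.106194] = 0.00558888
Multiply by the mixture weights:
  π_I·L_I = 0.38 × 0.0652193 = 0.0247833
  π_II·L_II = 0.23 × 0.0278828 = 0.00641306
  π_III·L_III = 0.32 × 0.0237915 = 0.00761328
  π_IV·L_IV = 0.07 × 0.00558888 = 0.000391221
Sum: 0.0247833 + 0.00641306 + 0.00761328 + 0.000391221 = 0.0392009
Responsibility of Species III: 0.00761328 / 0.0392009 ≈ 0.194

0.194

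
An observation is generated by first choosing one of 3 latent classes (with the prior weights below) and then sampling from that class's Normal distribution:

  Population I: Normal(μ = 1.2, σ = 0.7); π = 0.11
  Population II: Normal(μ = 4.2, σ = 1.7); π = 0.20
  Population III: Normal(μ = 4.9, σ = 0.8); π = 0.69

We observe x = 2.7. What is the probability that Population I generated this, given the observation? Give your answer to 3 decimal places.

0.137

Posterior ∝ prior × likelihood, so P(k | x) ∝ P(Z=k) f_k(x); normalise over all components.
Normal densities:
  f_I = (1/(0.7·√(2π)))·exp(−(2.7−1.2)²/(2·0.7²)) = 0.569918·exp(-2.29592) = 0.057373
  f_II = (1/(1.7·√(2π)))·exp(−(2.7−4.2)²/(2·1.7²)) = 0.234672·exp(-0.38927) = 0.159002
  f_III = (1/(0.8·√(2π)))·exp(−(2.7−4.9)²/(2·0.8²)) = 0.498678·exp(-3.78125) = 0.011367
Unnormalised posteriors:
  P(Z=I)·f_I = 0.11 × 0.057373 = 0.00631103
  P(Z=II)·f_II = 0.20 × 0.159002 = 0.0318003
  P(Z=III)·f_III = 0.69 × 0.011367 = 0.0078432
Marginal: 0.00631103 + 0.0318003 + 0.0078432 = 0.0459546
So the posterior for Population I is 0.00631103 / 0.0459546 ≈ 0.137.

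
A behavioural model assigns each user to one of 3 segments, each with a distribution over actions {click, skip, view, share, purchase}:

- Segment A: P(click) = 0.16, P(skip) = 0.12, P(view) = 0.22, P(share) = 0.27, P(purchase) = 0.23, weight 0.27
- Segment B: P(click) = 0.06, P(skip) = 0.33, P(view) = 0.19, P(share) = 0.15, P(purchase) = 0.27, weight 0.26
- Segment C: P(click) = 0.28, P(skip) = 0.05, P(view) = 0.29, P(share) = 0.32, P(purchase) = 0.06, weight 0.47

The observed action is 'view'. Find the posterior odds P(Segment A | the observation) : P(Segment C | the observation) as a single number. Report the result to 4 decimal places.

Only the two components matter; the odds are (π_i f_i(x)) / (π_j f_j(x)).
Evaluate each component's likelihood at the observed value:
  L_A = 0.22
  L_B = 0.19
  L_C = 0.29
0.0594 / 0.1363 ≈ 0.4358

0.4358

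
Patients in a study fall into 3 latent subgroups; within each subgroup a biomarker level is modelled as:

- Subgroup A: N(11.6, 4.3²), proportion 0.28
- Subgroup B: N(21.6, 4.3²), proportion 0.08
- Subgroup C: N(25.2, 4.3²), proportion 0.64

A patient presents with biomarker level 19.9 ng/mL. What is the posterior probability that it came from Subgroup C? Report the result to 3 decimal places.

P(component k | x) = w_k·f_k(x) / marginal(x), where marginal(x) = Σ_j w_j·f_j(x).
Component likelihoods at x = 19.9 ng/mL:
  p_A = 0.0144011
  p_B = 0.0858028
  p_C = 0.0434062
Multiply by the mixture weights:
  w_A·p_A = 0.28 × 0.0144011 = 0.0040323
  w_B·p_B = 0.08 × 0.0858028 = 0.00686422
  w_C·p_C = 0.64 × 0.0434062 = 0.02778
Denominator: 0.0040323 + 0.00686422 + 0.02778 = 0.0386765
P(Subgroup C | 19.9 ng/mL) = 0.02778 / 0.0386765 ≈ 0.718

0.718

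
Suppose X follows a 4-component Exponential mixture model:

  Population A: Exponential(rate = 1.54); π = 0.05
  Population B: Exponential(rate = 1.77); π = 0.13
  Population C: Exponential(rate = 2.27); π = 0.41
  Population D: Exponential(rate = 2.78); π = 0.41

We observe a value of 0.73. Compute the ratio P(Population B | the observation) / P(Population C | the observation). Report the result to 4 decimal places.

0.3561

Since P(k|x) ∝ P(Z=k) f_k(x), the posterior odds are P(Z=i) f_i(x) / (P(Z=j) f_j(x)).
Exponential densities:
  f_A = 0.500365
  f_B = 0.486207
  f_C = 0.432869
  f_D = 0.365332
0.0632069 / 0.177476 ≈ 0.3561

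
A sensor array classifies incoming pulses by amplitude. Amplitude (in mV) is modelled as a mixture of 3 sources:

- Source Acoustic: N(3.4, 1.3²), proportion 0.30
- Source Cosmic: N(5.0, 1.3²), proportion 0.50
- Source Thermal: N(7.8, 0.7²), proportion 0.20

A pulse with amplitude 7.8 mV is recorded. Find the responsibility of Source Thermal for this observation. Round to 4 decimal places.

P(component k | x) = w_k·f_k(x) / marginal(x), where marginal(x) = Σ_j w_j·f_j(x).
Normal densities:
  f_Acoustic = (1/(1.3·√(2π)))·exp(−(7.8−3.4)²/(2·1.3²)) = 0.306879·exp(-5.72781) = 0.000998643
  f_Cosmic = (1/(1.3·√(2π)))·exp(−(7.8−5.0)²/(2·1.3²)) = 0.306879·exp(-2.31953) = 0.0301723
  f_Thermal = (1/(0.7·√(2π)))·exp(−(7.8−7.8)²/(2·0.7²)) = 0.569918·exp(-0.00000) = 0.569918
Unnormalised posteriors:
  w_Acoustic·f_Acoustic = 0.30 × 0.000998643 = 0.000299593
  w_Cosmic·f_Cosmic = 0.50 × 0.0301723 = 0.0150862
  w_Thermal·f_Thermal = 0.20 × 0.569918 = 0.113984
Normaliser: 0.000299593 + 0.0150862 + 0.113984 = 0.129369
P(Source Thermal | x) ≈ 0.8811

0.8811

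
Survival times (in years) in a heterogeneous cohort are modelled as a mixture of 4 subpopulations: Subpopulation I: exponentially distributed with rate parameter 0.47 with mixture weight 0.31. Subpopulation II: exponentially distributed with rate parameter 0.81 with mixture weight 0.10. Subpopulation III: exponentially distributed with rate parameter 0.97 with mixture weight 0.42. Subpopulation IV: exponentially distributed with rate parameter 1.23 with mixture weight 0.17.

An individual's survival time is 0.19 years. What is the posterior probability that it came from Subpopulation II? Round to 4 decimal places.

0.0982

The responsibility of component k is w_k f_k(x) divided by Σ_j w_j f_j(x).
Exponential densities:
  p_I = 0.47·e^(−0.47·0.19) = 0.47·e^(−0.0893) = 0.429848
  p_II = 0.81·e^(−0.81·0.19) = 0.81·e^(−0.1539) = 0.69446
  p_III = 0.97·e^(−0.97·0.19) = 0.97·e^(−0.1843) = 0.806736
  p_IV = 1.23·e^(−1.23·0.19) = 1.23·e^(−0.2337) = 0.973667
Weight by the priors:
  w_I·p_I = 0.31 × 0.429848 = 0.133253
  w_II·p_II = 0.10 × 0.69446 = 0.069446
  w_III·p_III = 0.42 × 0.806736 = 0.338829
  w_IV·p_IV = 0.17 × 0.973667 = 0.165523
Denominator: 0.133253 + 0.069446 + 0.338829 + 0.165523 = 0.707051
P(Subpopulation II | x) ≈ 0.0982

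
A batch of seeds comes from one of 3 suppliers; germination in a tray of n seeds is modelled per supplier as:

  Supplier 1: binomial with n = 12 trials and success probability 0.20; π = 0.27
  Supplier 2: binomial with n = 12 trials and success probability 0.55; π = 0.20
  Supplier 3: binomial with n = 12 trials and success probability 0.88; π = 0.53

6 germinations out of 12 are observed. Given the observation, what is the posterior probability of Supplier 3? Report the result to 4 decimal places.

0.0143

Posterior ∝ prior × likelihood, so P(k | x) ∝ w_k f_k(x); normalise over all components.
Evaluate each component's likelihood at the observed value:
  f_1 = C(12,6)·0.20^6·0.80^6 = 924·6.4e-05·0.262144 = 0.0155021
  f_2 = C(12,6)·0.55^6·0.45^6 = 924·0.0276806·0.00830377 = 0.212385
  f_3 = C(12,6)·0.88^6·0.12^6 = 924·0.464404·2.98598e-06 = 0.00128131
Prior × likelihood for each component:
  w_1·f_1 = 0.27 × 0.0155021 = 0.00418558
  w_2·f_2 = 0.20 × 0.212385 = 0.0424769
  w_3·f_3 = 0.53 × 0.00128131 = 0.000679096
Denominator: 0.00418558 + 0.0424769 + 0.000679096 = 0.0473416
Responsibility of Supplier 3: 0.000679096 / 0.0473416 ≈ 0.0143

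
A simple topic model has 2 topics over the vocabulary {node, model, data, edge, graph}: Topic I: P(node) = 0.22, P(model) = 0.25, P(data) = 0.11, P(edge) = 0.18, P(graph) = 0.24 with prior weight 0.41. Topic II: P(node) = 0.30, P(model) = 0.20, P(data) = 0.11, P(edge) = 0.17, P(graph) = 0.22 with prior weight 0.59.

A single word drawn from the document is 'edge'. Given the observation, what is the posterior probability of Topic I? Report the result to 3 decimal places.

P(component k | x) = w_k·f_k(x) / marginal(x), where marginal(x) = Σ_j w_j·f_j(x).
Component likelihoods at x = 'edge':
  f_I = 0.18
  f_II = 0.17
Prior × likelihood for each component:
  w_I·f_I = 0.41 × 0.18 = 0.0738
  w_II·f_II = 0.59 × 0.17 = 0.1003
Denominator: 0.0738 + 0.1003 = 0.1741
P(Topic I | the observation) = 0.0738 / 0.1741 ≈ 0.424

0.424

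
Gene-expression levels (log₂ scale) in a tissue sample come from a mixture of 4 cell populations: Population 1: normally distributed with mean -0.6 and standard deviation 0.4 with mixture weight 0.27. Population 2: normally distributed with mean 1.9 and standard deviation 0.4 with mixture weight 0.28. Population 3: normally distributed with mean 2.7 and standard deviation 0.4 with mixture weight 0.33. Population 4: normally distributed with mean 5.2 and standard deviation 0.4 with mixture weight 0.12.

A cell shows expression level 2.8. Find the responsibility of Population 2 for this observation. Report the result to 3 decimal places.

0.065

Apply Bayes' rule: the posterior for each component is proportional to its prior times its likelihood at x.
Evaluate each component's likelihood at the observed value:
  L_1 = (1/(0.4·√(2π)))·exp(−(2.8−-0.6)²/(2·0.4²)) = 0.997356·exp(-36.12500) = 2.04156e-16
  L_2 = (1/(0.4·√(2π)))·exp(−(2.8−1.9)²/(2·0.4²)) = 0.997356·exp(-2.53125) = 0.0793491
  L_3 = (1/(0.4·√(2π)))·exp(−(2.8−2.7)²/(2·0.4²)) = 0.997356·exp(-0.03125) = 0.96667
  L_4 = (1/(0.4·√(2π)))·exp(−(2.8−5.2)²/(2·0.4²)) = 0.997356·exp(-18.00000) = 1.51897e-08
Unnormalised posteriors:
  π_1·L_1 = 0.27 × 2.04156e-16 = 5.51221e-17
  π_2·L_2 = 0.28 × 0.0793491 = 0.0222178
  π_3·L_3 = 0.33 × 0.96667 = 0.319001
  π_4·L_4 = 0.12 × 1.51897e-08 = 1.82276e-09
Evidence: 5.51221e-17 + 0.0222178 + 0.319001 + 1.82276e-09 = 0.341219
P(Population 2 | the observation) ≈ 0.065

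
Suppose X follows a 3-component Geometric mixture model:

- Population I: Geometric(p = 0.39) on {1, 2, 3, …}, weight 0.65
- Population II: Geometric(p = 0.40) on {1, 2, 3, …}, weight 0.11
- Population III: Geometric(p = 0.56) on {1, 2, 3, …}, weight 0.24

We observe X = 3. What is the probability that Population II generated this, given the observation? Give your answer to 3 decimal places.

0.116

Apply Bayes' rule: the posterior for each component is proportional to its prior times its likelihood at x.
Evaluate each component's likelihood at the observed value:
  f_I = 0.39·(1−0.39)^2 = 0.39·0.3721 = 0.145119
  f_II = 0.40·(1−0.40)^2 = 0.40·0.36 = 0.144
  f_III = 0.56·(1−0.56)^2 = 0.56·0.1936 = 0.108416
Prior × likelihood for each component:
  π_I·f_I = 0.65 × 0.145119 = 0.0943274
  π_II·f_II = 0.11 × 0.144 = 0.01584
  π_III·f_III = 0.24 × 0.108416 = 0.0260198
Normaliser: 0.0943274 + 0.01584 + 0.0260198 = 0.136187
So the posterior for Population II is 0.01584 / 0.136187 ≈ 0.116.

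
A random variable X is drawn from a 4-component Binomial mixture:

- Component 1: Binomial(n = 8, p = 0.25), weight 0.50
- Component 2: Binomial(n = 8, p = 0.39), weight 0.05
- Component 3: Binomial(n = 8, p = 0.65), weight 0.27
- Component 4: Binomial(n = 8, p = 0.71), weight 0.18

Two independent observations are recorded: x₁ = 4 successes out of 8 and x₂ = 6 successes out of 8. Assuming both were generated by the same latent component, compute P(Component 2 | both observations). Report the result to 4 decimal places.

0.0200

By Bayes' theorem, P(k | x) = w_k f_k(x) / Σ_j w_j f_j(x).
Since both observations come from the same component, the likelihood for component k is f_k(x₁)·f_k(x₂).
  f_1 = [0.0865173] × [0.00384521] = 0.000332678
  f_2 = [0.224221] × [0.0366611] = 0.00822018
  f_3 = [0.18751] × [0.258687] = 0.0485063
  f_4 = [0.125812] × [0.301651] = 0.0379514
Unnormalised posteriors:
  w_1·f_1 = 0.50 × 0.000332678 = 0.000166339
  w_2·f_2 = 0.05 × 0.00822018 = 0.000411009
  w_3·f_3 = 0.27 × 0.0485063 = 0.0130967
  w_4·f_4 = 0.18 × 0.0379514 = 0.00683125
Denominator: 0.000166339 + 0.000411009 + 0.0130967 + 0.00683125 = 0.0205053
Responsibility of Component 2: 0.000411009 / 0.0205053 ≈ 0.0200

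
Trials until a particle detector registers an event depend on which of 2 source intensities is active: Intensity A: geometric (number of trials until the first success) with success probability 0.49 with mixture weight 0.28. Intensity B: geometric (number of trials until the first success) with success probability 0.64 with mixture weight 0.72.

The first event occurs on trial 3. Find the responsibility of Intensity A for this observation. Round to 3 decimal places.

By Bayes' theorem, P(k | x) = P(Z=k) f_k(x) / Σ_j P(Z=j) f_j(x).
Geometric probabilities:
  p_A = 0.49·(1−0.49)^2 = 0.49·0.2601 = 0.127449
  p_B = 0.64·(1−0.64)^2 = 0.64·0.1296 = 0.082944
Weight by the priors:
  P(Z=A)·p_A = 0.28 × 0.127449 = 0.0356857
  P(Z=B)·p_B = 0.72 × 0.082944 = 0.0597197
Marginal: 0.0356857 + 0.0597197 = 0.0954054
Responsibility of Intensity A: 0.0356857 / 0.0954054 ≈ 0.374

0.374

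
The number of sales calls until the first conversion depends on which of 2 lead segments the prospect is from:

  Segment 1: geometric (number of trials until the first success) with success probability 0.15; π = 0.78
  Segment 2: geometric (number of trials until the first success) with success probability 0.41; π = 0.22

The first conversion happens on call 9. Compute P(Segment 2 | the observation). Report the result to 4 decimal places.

P(component k | x) = w_k·f_k(x) / marginal(x), where marginal(x) = Σ_j w_j·f_j(x).
Evaluate each component's likelihood at the observed value:
  L_1 = 0.15·(1−0.15)^8 = 0.15·0.272491 = 0.0408736
  L_2 = 0.41·(1−0.41)^8 = 0.41·0.014683 = 0.00602005
Prior × likelihood for each component:
  w_1·L_1 = 0.78 × 0.0408736 = 0.0318814
  w_2·L_2 = 0.22 × 0.00602005 = 0.00132441
Sum: 0.0318814 + 0.00132441 = 0.0332058
So the posterior for Segment 2 is 0.00132441 / 0.0332058 ≈ 0.0399.

0.0399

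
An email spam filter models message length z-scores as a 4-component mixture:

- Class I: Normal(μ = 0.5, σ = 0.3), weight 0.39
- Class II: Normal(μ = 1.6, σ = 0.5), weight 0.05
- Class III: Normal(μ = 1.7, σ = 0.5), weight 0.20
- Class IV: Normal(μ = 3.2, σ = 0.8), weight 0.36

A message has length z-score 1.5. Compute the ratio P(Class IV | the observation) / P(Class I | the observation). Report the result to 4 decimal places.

9.3640

The posterior odds equal the prior odds times the likelihood ratio: (P(Z=i)/P(Z=j))·(f_i(x)/f_j(x)).
Evaluate each component's likelihood at the observed value:
  L_I = (1/(0.3·√(2π)))·exp(−(1.5−0.5)²/(2·0.3²)) = 1.329808·exp(-5.55556) = 0.00514093
  L_II = (1/(0.5·√(2π)))·exp(−(1.5−1.6)²/(2·0.5²)) = 0.797885·exp(-0.02000) = 0.782085
  L_III = (1/(0.5·√(2π)))·exp(−(1.5−1.7)²/(2·0.5²)) = 0.797885·exp(-0.08000) = 0.73654
  L_IV = (1/(0.8·√(2π)))·exp(−(1.5−3.2)²/(2·0.8²)) = 0.498678·exp(-2.25781) = 0.0521512
0.0187744 / 0.00200496 ≈ 9.3640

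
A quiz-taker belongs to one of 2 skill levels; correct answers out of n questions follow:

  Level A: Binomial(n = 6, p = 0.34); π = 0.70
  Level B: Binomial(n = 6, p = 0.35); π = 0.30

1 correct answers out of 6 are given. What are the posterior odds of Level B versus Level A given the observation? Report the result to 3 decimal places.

0.409

Posterior odds = (π_i f_i(x)) / (π_j f_j(x)); the normalising sum cancels.
Component likelihoods at x = 1 correct answers out of 6:
  L_A = C(6,1)·0.34^1·0.66^5 = 6·0.34·0.125233 = 0.255476
  L_B = C(6,1)·0.35^1·0.65^5 = 6·0.35·0.116029 = 0.243661
0.0730983 / 0.178833 ≈ 0.409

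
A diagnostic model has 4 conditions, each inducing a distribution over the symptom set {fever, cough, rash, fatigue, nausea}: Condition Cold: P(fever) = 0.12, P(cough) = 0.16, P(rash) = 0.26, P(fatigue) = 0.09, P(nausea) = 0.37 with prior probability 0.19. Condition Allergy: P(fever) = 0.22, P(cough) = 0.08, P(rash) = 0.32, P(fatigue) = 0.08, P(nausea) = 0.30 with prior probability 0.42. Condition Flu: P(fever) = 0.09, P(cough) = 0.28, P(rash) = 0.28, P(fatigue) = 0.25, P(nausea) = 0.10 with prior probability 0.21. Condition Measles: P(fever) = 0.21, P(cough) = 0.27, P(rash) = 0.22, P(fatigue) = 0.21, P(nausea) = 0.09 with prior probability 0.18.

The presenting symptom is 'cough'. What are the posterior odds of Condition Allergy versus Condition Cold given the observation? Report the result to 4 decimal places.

The posterior odds equal the prior odds times the likelihood ratio: (π_i/π_j)·(f_i(x)/f_j(x)).
Component likelihoods at x = 'cough':
  f_Cold = 0.16
  f_Allergy = 0.08
  f_Flu = 0.28
  f_Measles = 0.27
Posterior odds = (π_Allergy·f_Allergy) / (π_Cold·f_Cold) = (0.42·0.08) / (0.19·0.16) = 0.0336 / 0.0304 ≈ 1.1053

1.1053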